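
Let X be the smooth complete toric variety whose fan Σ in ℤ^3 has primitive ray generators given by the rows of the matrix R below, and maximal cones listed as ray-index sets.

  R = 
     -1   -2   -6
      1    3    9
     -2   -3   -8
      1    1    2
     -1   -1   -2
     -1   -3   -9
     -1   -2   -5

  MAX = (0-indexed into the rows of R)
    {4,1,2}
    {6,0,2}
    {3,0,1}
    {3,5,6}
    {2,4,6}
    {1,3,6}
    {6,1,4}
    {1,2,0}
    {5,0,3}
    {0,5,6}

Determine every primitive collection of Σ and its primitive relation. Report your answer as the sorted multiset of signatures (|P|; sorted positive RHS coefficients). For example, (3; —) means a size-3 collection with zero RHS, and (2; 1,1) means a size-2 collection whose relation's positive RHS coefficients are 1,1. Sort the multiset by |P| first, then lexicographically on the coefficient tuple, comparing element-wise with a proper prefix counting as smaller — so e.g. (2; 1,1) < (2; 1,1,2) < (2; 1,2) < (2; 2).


9 collections generate NE(X_Σ); each relation:

  P = {1,5}:  v_{1} + v_{5} = 0 — sig = (2; —)
  P = {3,4}:  v_{3} + v_{4} = 0 — sig = (2; —)
  P = {0,4}:  v_{0} + v_{4} = v_{2} — sig = (2; 1)
  P = {2,3}:  v_{2} + v_{3} = v_{0} — sig = (2; 1)
  P = {4,5}:  v_{4} + v_{5} = v_{0} + v_{6} — sig = (2; 1,1)
  P = {2,5}:  v_{2} + v_{5} = 2·v_{0} + v_{6} — sig = (2; 1,2)
  P = {0,1,6}:  v_{0} + v_{1} + v_{6} = v_{4} — sig = (3; 1)
  P = {0,3,6}:  v_{0} + v_{3} + v_{6} = v_{5} — sig = (3; 1)
  P = {1,2,6}:  v_{1} + v_{2} + v_{6} = 2·v_{4} — sig = (3; 2)

so the primitive-relation signature multiset is
{ (2; —) ×2,  (2; 1) ×2,  (2; 1,1),  (2; 1,2),  (3; 1) ×2,  (3; 2) }


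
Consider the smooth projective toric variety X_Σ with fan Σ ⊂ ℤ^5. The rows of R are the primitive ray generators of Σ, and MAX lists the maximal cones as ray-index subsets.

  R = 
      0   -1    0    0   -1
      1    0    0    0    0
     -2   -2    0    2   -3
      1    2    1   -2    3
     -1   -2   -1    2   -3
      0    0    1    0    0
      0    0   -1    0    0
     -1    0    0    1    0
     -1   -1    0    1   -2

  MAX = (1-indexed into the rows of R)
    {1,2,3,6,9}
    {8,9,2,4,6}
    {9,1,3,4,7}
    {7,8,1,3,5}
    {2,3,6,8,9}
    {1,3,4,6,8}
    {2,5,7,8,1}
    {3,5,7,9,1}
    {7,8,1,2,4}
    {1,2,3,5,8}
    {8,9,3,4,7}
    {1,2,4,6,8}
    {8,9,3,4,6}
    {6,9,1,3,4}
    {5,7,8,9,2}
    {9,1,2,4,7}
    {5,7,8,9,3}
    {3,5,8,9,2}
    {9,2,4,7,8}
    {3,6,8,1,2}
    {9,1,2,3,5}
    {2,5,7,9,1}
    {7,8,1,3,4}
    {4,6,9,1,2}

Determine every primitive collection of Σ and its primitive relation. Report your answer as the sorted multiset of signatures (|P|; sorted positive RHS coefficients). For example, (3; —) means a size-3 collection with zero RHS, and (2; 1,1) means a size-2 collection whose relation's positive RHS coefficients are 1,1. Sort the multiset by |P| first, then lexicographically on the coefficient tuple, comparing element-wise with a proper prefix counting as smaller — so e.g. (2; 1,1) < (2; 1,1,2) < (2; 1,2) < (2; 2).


Δ(Σ) — 9 vertices, 6 min non-faces:

  P={4,5}:  v_{4} + v_{5} = 0  ⇒ sig = (2; —)
  P={6,7}:  v_{6} + v_{7} = 0  ⇒ sig = (2; —)
  P={5,6}:  v_{5} + v_{6} = v_{2} + v_{3}  ⇒ sig = (2; 1,1)
  P={1,8,9}:  v_{1} + v_{8} + v_{9} = v_{3}  ⇒ sig = (3; 1)
  P={2,3,4}:  v_{2} + v_{3} + v_{4} = v_{6}  ⇒ sig = (3; 1)
  P={2,3,7}:  v_{2} + v_{3} + v_{7} = v_{5}  ⇒ sig = (3; 1)

Sorted signature multiset PRS(X):
    |P|=2: 3 collections, coeffs (), (), (1,1)
    |P|=3: 3 collections, coeffs (1), (1), (1)


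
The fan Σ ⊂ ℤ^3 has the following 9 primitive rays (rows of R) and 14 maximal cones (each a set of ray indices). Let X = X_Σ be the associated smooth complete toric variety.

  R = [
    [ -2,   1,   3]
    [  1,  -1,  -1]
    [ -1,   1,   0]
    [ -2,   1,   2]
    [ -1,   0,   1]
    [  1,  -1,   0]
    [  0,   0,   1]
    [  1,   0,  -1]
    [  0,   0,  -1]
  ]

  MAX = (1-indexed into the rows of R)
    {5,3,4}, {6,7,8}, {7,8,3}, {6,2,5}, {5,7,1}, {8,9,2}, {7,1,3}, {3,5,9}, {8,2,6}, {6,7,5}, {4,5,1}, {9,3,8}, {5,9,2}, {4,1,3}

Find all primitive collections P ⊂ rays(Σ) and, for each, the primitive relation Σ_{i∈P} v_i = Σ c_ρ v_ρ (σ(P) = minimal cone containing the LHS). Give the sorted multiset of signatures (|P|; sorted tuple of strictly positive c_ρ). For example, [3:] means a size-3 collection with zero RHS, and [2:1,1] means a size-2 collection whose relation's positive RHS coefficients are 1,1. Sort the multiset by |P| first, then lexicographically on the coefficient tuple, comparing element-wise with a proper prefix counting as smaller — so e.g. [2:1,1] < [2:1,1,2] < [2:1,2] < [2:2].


Δ(Σ) — 9 vertices, 17 min non-faces:

  {3,6}:  v_{3} + v_{6} = 0  ⇒ sig = [2:]
  {5,8}:  v_{5} + v_{8} = 0  ⇒ sig = [2:]
  {7,9}:  v_{7} + v_{9} = 0  ⇒ sig = [2:]
  {1,9}:  v_{1} + v_{9} = v_{4}  ⇒ sig = [2:1]
  {2,3}:  v_{2} + v_{3} = v_{9}  ⇒ sig = [2:1]
  {2,4}:  v_{2} + v_{4} = v_{5}  ⇒ sig = [2:1]
  {2,7}:  v_{2} + v_{7} = v_{6}  ⇒ sig = [2:1]
  {4,7}:  v_{4} + v_{7} = v_{1}  ⇒ sig = [2:1]
  {6,9}:  v_{6} + v_{9} = v_{2}  ⇒ sig = [2:1]
  {1,2}:  v_{1} + v_{2} = v_{5} + v_{7}  ⇒ sig = [2:1,1]
  {4,6}:  v_{4} + v_{6} = v_{5} + v_{7}  ⇒ sig = [2:1,1]
  {4,8}:  v_{4} + v_{8} = v_{3} + v_{7}  ⇒ sig = [2:1,1]
  {4,9}:  v_{4} + v_{9} = v_{3} + v_{5}  ⇒ sig = [2:1,1]
  {1,6}:  v_{1} + v_{6} = v_{5} + 2·v_{7}  ⇒ sig = [2:1,2]
  {1,8}:  v_{1} + v_{8} = v_{3} + 2·v_{7}  ⇒ sig = [2:1,2]
  {3,5,7}:  v_{3} + v_{5} + v_{7} = v_{4}  ⇒ sig = [3:1]
  {1,3,5}:  v_{1} + v_{3} + v_{5} = 2·v_{4}  ⇒ sig = [3:2]

Sorted signature multiset PRS(X):
[[2:], [2:], [2:], [2:1], [2:1], [2:1], [2:1], [2:1], [2:1], [2:1,1], [2:1,1], [2:1,1], [2:1,1], [2:1,2], [2:1,2], [3:1], [3:2]]


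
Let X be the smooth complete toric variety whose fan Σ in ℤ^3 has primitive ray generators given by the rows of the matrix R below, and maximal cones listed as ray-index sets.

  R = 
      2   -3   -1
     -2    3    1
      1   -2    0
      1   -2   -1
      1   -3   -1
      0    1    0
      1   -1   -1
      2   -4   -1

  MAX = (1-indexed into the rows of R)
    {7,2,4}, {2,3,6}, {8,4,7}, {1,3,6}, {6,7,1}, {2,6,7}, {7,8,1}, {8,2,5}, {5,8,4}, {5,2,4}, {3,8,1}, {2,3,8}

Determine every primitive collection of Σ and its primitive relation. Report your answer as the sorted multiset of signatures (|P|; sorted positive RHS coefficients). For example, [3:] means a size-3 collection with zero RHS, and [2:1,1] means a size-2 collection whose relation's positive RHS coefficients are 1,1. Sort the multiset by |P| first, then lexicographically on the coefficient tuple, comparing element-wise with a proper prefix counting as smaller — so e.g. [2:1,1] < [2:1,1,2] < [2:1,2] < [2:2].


12 collections generate NE(X_Σ); each relation:

  P = {1,2}:  v_{1} + v_{2} = 0 ; sig = [2:]
  P = {3,4}:  v_{3} + v_{4} = v_{8} ; sig = [2:1]
  P = {3,7}:  v_{3} + v_{7} = v_{1} ; sig = [2:1]
  P = {4,6}:  v_{4} + v_{6} = v_{7} ; sig = [2:1]
  P = {5,6}:  v_{5} + v_{6} = v_{4} ; sig = [2:1]
  P = {6,8}:  v_{6} + v_{8} = v_{1} ; sig = [2:1]
  P = {1,4}:  v_{1} + v_{4} = v_{7} + v_{8} ; sig = [2:1,1]
  P = {1,5}:  v_{1} + v_{5} = v_{4} + v_{8} ; sig = [2:1,1]
  P = {3,5}:  v_{3} + v_{5} = v_{2} + 2·v_{8} ; sig = [2:1,2]
  P = {5,7}:  v_{5} + v_{7} = 2·v_{4} ; sig = [2:2]
  P = {2,4,8}:  v_{2} + v_{4} + v_{8} = v_{5} ; sig = [3:1]
  P = {2,7,8}:  v_{2} + v_{7} + v_{8} = v_{4} ; sig = [3:1]

so the primitive-relation signature multiset is
{ [2:],  [2:1] ×5,  [2:1,1] ×2,  [2:1,2],  [2:2],  [3:1] ×2 }


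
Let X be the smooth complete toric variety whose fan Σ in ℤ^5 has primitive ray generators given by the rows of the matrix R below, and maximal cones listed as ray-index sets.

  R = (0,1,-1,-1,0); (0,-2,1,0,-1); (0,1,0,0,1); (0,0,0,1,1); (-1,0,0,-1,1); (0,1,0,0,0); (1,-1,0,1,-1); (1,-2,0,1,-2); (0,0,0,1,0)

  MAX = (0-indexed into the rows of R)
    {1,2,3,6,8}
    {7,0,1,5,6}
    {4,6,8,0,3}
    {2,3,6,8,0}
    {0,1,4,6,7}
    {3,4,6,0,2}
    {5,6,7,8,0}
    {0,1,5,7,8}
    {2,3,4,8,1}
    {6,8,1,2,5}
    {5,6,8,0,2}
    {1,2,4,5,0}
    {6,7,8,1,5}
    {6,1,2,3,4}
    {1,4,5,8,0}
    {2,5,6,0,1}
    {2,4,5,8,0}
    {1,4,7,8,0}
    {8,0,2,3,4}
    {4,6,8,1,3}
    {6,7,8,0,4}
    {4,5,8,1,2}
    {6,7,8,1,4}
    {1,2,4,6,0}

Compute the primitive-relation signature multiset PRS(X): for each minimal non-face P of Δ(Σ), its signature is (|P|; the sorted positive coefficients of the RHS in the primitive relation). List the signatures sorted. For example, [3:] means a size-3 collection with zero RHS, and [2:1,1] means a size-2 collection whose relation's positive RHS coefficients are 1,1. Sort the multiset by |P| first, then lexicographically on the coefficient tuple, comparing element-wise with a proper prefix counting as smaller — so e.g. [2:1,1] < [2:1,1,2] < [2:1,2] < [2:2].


Minimal non-faces — 9 found among 9 rays, 24 max cones:

  • {2,7}:  v_{2} + v_{7} = v_{6}  so sig = [2:1]
  • {3,5}:  v_{3} + v_{5} = v_{2} + v_{8}  so sig = [2:1,1]
  • {3,7}:  v_{3} + v_{7} = v_{4} + 2·v_{6} + v_{8}  so sig = [2:1,1,2]
  • {4,5,6}:  v_{4} + v_{5} + v_{6} = 0  so sig = [3:]
  • {0,1,3}:  v_{0} + v_{1} + v_{3} = v_{4} + v_{6}  so sig = [3:1,1]
  • {4,5,7}:  v_{4} + v_{5} + v_{7} = v_{0} + v_{1} + v_{8}  so sig = [3:1,1,1]
  • {0,1,2,8}:  v_{0} + v_{1} + v_{2} + v_{8} = 0  so sig = [4:]
  • {0,1,6,8}:  v_{0} + v_{1} + v_{6} + v_{8} = v_{7}  so sig = [4:1]
  • {2,4,6,8}:  v_{2} + v_{4} + v_{6} + v_{8} = v_{3}  so sig = [4:1]

Hence PRS(X_Σ) =
    |P|=2: 3 collections, coeffs (1), (1,1), (1,1,2)
    |P|=3: 3 collections, coeffs (), (1,1), (1,1,1)
    |P|=4: 3 collections, coeffs (), (1), (1)


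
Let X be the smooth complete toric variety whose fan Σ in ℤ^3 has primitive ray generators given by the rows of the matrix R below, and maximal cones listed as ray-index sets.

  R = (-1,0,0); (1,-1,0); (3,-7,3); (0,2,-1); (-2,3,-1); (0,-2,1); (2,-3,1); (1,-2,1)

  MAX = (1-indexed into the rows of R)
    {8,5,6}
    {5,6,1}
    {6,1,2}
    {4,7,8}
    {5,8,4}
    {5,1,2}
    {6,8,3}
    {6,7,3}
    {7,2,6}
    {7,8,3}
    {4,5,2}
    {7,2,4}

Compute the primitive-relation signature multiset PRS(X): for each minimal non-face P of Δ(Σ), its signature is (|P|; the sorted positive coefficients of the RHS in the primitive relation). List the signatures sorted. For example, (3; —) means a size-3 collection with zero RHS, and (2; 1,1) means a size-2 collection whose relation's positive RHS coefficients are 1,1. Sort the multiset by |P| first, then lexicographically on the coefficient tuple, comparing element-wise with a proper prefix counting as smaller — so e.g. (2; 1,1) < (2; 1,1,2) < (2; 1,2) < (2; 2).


The 12 primitive collections of Σ (r=8, n=3):

  {4,6}:  v_{4} + v_{6} = 0  ⇒ sig = (2; —)
  {5,7}:  v_{5} + v_{7} = 0  ⇒ sig = (2; —)
  {1,8}:  v_{1} + v_{8} = v_{6}  ⇒ sig = (2; 1)
  {2,8}:  v_{2} + v_{8} = v_{7}  ⇒ sig = (2; 1)
  {1,4}:  v_{1} + v_{4} = v_{2} + v_{5}  ⇒ sig = (2; 1,1)
  {1,7}:  v_{1} + v_{7} = v_{2} + v_{6}  ⇒ sig = (2; 1,1)
  {3,4}:  v_{3} + v_{4} = v_{7} + v_{8}  ⇒ sig = (2; 1,1)
  {3,5}:  v_{3} + v_{5} = v_{6} + v_{8}  ⇒ sig = (2; 1,1)
  {1,3}:  v_{1} + v_{3} = 2·v_{6} + v_{7}  ⇒ sig = (2; 1,2)
  {2,3}:  v_{2} + v_{3} = v_{6} + 2·v_{7}  ⇒ sig = (2; 1,2)
  {2,5,6}:  v_{2} + v_{5} + v_{6} = v_{1}  ⇒ sig = (3; 1)
  {6,7,8}:  v_{6} + v_{7} + v_{8} = v_{3}  ⇒ sig = (3; 1)

so the primitive-relation signature multiset is
    |P|=2: 10 collections, coeffs (), (), (1), (1), (1,1), (1,1), (1,1), (1,1), (1,2), (1,2)
    |P|=3: 2 collections, coeffs (1), (1)


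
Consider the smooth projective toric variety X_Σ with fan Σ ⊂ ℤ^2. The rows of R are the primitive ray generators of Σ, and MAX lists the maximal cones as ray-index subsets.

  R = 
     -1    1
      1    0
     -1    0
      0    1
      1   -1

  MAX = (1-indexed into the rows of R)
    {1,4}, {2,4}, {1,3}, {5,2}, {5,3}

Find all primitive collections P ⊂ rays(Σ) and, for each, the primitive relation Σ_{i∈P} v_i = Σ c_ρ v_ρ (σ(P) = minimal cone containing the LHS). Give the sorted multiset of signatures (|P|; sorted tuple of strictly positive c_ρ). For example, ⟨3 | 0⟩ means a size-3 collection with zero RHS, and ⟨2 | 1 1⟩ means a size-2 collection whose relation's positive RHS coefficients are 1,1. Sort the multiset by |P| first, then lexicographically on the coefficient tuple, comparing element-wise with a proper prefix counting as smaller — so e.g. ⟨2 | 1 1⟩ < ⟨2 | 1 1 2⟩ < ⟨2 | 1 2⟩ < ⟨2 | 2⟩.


5 collections generate NE(X_Σ); each relation:

  • {1,5}:  v_{1} + v_{5} = 0  ⟹  sig = ⟨2 | 0⟩
  • {2,3}:  v_{2} + v_{3} = 0  ⟹  sig = ⟨2 | 0⟩
  • {1,2}:  v_{1} + v_{2} = v_{4}  ⟹  sig = ⟨2 | 1⟩
  • {3,4}:  v_{3} + v_{4} = v_{1}  ⟹  sig = ⟨2 | 1⟩
  • {4,5}:  v_{4} + v_{5} = v_{2}  ⟹  sig = ⟨2 | 1⟩

Hence PRS(X_Σ) =
{ ⟨2 | 0⟩ ×2,  ⟨2 | 1⟩ ×3 }


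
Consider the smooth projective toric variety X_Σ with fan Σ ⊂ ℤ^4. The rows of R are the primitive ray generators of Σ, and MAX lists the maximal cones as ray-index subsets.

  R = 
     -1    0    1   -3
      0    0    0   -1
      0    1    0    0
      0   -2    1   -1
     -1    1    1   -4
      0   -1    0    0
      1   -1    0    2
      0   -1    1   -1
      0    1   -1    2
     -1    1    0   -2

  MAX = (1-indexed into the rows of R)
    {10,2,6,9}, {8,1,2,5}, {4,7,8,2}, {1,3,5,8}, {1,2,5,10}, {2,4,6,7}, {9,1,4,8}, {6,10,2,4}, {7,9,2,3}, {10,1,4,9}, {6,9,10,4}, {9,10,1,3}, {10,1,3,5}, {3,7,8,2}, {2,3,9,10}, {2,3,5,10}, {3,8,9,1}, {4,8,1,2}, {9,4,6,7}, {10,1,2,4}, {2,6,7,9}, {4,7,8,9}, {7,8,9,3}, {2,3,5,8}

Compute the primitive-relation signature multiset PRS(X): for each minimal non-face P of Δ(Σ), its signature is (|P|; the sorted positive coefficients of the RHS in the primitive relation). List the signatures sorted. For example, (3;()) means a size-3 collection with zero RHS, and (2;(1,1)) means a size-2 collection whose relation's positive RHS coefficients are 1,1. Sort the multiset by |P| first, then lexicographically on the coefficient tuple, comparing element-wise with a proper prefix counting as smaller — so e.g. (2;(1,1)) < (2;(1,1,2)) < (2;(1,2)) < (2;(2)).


The 15 primitive collections of Σ (r=10, n=4):

  {3,6}:  v_{3} + v_{6} = 0  ⇒ sig = (2;())
  {7,10}:  v_{7} + v_{10} = 0  ⇒ sig = (2;())
  {1,7}:  v_{1} + v_{7} = v_{8}  ⇒ sig = (2;(1))
  {3,4}:  v_{3} + v_{4} = v_{8}  ⇒ sig = (2;(1))
  {6,8}:  v_{6} + v_{8} = v_{4}  ⇒ sig = (2;(1))
  {8,10}:  v_{8} + v_{10} = v_{1}  ⇒ sig = (2;(1))
  {1,6}:  v_{1} + v_{6} = v_{4} + v_{10}  ⇒ sig = (2;(1,1))
  {5,6}:  v_{5} + v_{6} = v_{1} + v_{2}  ⇒ sig = (2;(1,1))
  {5,9}:  v_{5} + v_{9} = v_{3} + v_{10}  ⇒ sig = (2;(1,1))
  {4,5}:  v_{4} + v_{5} = v_{1} + v_{2} + v_{8}  ⇒ sig = (2;(1,1,1))
  {5,7}:  v_{5} + v_{7} = v_{2} + v_{3} + v_{8}  ⇒ sig = (2;(1,1,1))
  {2,8,9}:  v_{2} + v_{8} + v_{9} = 0  ⇒ sig = (3;())
  {1,2,3}:  v_{1} + v_{2} + v_{3} = v_{5}  ⇒ sig = (3;(1))
  {1,2,9}:  v_{1} + v_{2} + v_{9} = v_{10}  ⇒ sig = (3;(1))
  {2,4,9}:  v_{2} + v_{4} + v_{9} = v_{6}  ⇒ sig = (3;(1))

Hence PRS(X_Σ) =
    |P|=2: 11 collections, coeffs (), (), (1), (1), (1), (1), (1,1), (1,1), (1,1), (1,1,1), (1,1,1)
    |P|=3: 4 collections, coeffs (), (1), (1), (1)


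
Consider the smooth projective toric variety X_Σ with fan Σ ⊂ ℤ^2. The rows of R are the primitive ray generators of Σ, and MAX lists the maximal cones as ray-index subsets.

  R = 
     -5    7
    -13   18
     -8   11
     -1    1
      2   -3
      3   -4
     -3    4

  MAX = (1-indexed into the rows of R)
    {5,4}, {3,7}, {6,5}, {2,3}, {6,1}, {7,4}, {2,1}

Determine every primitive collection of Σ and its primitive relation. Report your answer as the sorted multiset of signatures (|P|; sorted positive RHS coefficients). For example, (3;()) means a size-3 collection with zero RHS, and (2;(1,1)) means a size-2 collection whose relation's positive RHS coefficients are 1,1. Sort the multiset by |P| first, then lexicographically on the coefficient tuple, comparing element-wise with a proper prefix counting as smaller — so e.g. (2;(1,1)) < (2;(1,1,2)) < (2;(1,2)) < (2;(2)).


Δ(Σ) — 7 vertices, 14 min non-faces:

  P = {6,7}:  v_{6} + v_{7} = 0  ⇒ sig = (2;())
  P = {1,3}:  v_{1} + v_{3} = v_{2}  ⇒ sig = (2;(1))
  P = {1,5}:  v_{1} + v_{5} = v_{7}  ⇒ sig = (2;(1))
  P = {1,7}:  v_{1} + v_{7} = v_{3}  ⇒ sig = (2;(1))
  P = {3,6}:  v_{3} + v_{6} = v_{1}  ⇒ sig = (2;(1))
  P = {4,6}:  v_{4} + v_{6} = v_{5}  ⇒ sig = (2;(1))
  P = {5,7}:  v_{5} + v_{7} = v_{4}  ⇒ sig = (2;(1))
  P = {2,5}:  v_{2} + v_{5} = v_{3} + v_{7}  ⇒ sig = (2;(1,1))
  P = {2,4}:  v_{2} + v_{4} = v_{3} + 2·v_{7}  ⇒ sig = (2;(1,2))
  P = {1,4}:  v_{1} + v_{4} = 2·v_{7}  ⇒ sig = (2;(2))
  P = {2,6}:  v_{2} + v_{6} = 2·v_{1}  ⇒ sig = (2;(2))
  P = {2,7}:  v_{2} + v_{7} = 2·v_{3}  ⇒ sig = (2;(2))
  P = {3,5}:  v_{3} + v_{5} = 2·v_{7}  ⇒ sig = (2;(2))
  P = {3,4}:  v_{3} + v_{4} = 3·v_{7}  ⇒ sig = (2;(3))

Hence PRS(X_Σ) =
{ (2;()),  (2;(1)) ×6,  (2;(1,1)),  (2;(1,2)),  (2;(2)) ×4,  (2;(3)) }


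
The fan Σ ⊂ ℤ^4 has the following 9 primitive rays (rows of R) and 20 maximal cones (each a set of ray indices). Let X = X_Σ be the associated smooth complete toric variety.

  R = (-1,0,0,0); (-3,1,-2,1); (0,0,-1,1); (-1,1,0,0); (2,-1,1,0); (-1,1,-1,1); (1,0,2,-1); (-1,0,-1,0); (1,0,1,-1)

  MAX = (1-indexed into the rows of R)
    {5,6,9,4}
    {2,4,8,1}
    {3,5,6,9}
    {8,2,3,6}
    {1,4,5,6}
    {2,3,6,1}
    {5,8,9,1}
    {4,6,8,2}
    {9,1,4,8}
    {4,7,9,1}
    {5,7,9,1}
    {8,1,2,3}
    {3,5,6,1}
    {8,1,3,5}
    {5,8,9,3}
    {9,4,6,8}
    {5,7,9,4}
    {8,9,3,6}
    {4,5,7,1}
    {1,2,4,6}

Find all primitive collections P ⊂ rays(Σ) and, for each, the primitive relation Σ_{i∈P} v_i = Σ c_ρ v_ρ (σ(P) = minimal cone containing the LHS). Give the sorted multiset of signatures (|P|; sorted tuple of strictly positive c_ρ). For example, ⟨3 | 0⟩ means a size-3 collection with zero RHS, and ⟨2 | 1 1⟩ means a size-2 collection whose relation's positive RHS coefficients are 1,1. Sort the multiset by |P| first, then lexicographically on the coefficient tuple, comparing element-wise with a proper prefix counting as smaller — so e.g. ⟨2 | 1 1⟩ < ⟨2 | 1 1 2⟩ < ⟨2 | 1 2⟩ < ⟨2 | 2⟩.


13 collections generate NE(X_Σ); each relation:

  {3,4}:  v_{3} + v_{4} = v_{6}  so sig = ⟨2 | 1⟩
  {2,5}:  v_{2} + v_{5} = v_{1} + v_{3}  so sig = ⟨2 | 1 1⟩
  {2,7}:  v_{2} + v_{7} = v_{1} + v_{4}  so sig = ⟨2 | 1 1⟩
  {2,9}:  v_{2} + v_{9} = v_{4} + v_{8}  so sig = ⟨2 | 1 1⟩
  {3,7}:  v_{3} + v_{7} = v_{4} + v_{5}  so sig = ⟨2 | 1 1⟩
  {7,8}:  v_{7} + v_{8} = v_{1} + v_{9}  so sig = ⟨2 | 1 1⟩
  {6,7}:  v_{6} + v_{7} = 2·v_{4} + v_{5}  so sig = ⟨2 | 1 2⟩
  {1,3,9}:  v_{1} + v_{3} + v_{9} = 0  so sig = ⟨3 | 0⟩
  {4,5,8}:  v_{4} + v_{5} + v_{8} = 0  so sig = ⟨3 | 0⟩
  {1,6,8}:  v_{1} + v_{6} + v_{8} = v_{2}  so sig = ⟨3 | 1⟩
  {1,6,9}:  v_{1} + v_{6} + v_{9} = v_{4}  so sig = ⟨3 | 1⟩
  {5,6,8}:  v_{5} + v_{6} + v_{8} = v_{3}  so sig = ⟨3 | 1⟩
  {1,4,5,9}:  v_{1} + v_{4} + v_{5} + v_{9} = v_{7}  so sig = ⟨4 | 1⟩

so the primitive-relation signature multiset is
[⟨2 | 1⟩, ⟨2 | 1 1⟩, ⟨2 | 1 1⟩, ⟨2 | 1 1⟩, ⟨2 | 1 1⟩, ⟨2 | 1 1⟩, ⟨2 | 1 2⟩, ⟨3 | 0⟩, ⟨3 | 0⟩, ⟨3 | 1⟩, ⟨3 | 1⟩, ⟨3 | 1⟩, ⟨4 | 1⟩]


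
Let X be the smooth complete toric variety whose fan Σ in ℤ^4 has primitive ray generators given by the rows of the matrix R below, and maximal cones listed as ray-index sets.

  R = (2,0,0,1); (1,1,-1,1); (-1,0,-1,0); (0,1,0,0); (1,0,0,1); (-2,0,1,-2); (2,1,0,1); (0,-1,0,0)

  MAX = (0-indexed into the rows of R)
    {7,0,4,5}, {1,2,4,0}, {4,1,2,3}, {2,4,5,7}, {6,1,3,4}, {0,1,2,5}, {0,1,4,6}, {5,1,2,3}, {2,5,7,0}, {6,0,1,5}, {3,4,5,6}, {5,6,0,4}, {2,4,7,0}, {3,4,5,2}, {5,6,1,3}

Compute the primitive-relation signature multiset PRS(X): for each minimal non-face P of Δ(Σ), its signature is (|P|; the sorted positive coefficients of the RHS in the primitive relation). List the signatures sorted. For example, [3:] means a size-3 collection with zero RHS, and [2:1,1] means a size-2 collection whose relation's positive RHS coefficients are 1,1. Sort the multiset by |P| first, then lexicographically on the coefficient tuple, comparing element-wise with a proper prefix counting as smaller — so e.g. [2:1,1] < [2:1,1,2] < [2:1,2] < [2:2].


Primitive collections (7):

  P={3,7}:  v_{3} + v_{7} = 0  ⟹  sig = [2:]
  P={0,3}:  v_{0} + v_{3} = v_{6}  ⟹  sig = [2:1]
  P={2,6}:  v_{2} + v_{6} = v_{1}  ⟹  sig = [2:1]
  P={6,7}:  v_{6} + v_{7} = v_{0}  ⟹  sig = [2:1]
  P={1,7}:  v_{1} + v_{7} = v_{0} + v_{2}  ⟹  sig = [2:1,1]
  P={1,4,5}:  v_{1} + v_{4} + v_{5} = v_{3}  ⟹  sig = [3:1]
  P={0,2,4,5}:  v_{0} + v_{2} + v_{4} + v_{5} = 0  ⟹  sig = [4:]

Hence PRS(X_Σ) =
    [2:]
    [2:1]
    [2:1]
    [2:1]
    [2:1,1]
    [3:1]
    [4:]


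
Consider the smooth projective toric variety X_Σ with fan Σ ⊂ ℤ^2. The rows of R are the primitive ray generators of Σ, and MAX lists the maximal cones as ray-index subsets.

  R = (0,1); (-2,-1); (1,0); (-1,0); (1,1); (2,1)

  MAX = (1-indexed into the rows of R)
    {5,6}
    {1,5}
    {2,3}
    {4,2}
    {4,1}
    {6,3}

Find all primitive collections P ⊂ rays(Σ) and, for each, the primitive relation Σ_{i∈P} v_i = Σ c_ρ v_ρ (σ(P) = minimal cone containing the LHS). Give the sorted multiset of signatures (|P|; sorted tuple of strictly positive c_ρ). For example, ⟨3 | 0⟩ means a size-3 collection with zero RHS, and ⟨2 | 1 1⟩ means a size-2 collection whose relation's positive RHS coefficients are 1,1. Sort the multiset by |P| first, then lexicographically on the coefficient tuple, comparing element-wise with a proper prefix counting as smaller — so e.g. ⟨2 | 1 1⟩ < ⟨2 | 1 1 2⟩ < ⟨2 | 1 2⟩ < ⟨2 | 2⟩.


Primitive collections (9):

  • {2,6}:  v_{2} + v_{6} = 0  ⟹  sig = ⟨2 | 0⟩
  • {3,4}:  v_{3} + v_{4} = 0  ⟹  sig = ⟨2 | 0⟩
  • {1,3}:  v_{1} + v_{3} = v_{5}  ⟹  sig = ⟨2 | 1⟩
  • {2,5}:  v_{2} + v_{5} = v_{4}  ⟹  sig = ⟨2 | 1⟩
  • {3,5}:  v_{3} + v_{5} = v_{6}  ⟹  sig = ⟨2 | 1⟩
  • {4,5}:  v_{4} + v_{5} = v_{1}  ⟹  sig = ⟨2 | 1⟩
  • {4,6}:  v_{4} + v_{6} = v_{5}  ⟹  sig = ⟨2 | 1⟩
  • {1,2}:  v_{1} + v_{2} = 2·v_{4}  ⟹  sig = ⟨2 | 2⟩
  • {1,6}:  v_{1} + v_{6} = 2·v_{5}  ⟹  sig = ⟨2 | 2⟩

Sorted signature multiset PRS(X):
    |P|=2: 9 collections, coeffs (), (), (1), (1), (1), (1), (1), (2), (2)


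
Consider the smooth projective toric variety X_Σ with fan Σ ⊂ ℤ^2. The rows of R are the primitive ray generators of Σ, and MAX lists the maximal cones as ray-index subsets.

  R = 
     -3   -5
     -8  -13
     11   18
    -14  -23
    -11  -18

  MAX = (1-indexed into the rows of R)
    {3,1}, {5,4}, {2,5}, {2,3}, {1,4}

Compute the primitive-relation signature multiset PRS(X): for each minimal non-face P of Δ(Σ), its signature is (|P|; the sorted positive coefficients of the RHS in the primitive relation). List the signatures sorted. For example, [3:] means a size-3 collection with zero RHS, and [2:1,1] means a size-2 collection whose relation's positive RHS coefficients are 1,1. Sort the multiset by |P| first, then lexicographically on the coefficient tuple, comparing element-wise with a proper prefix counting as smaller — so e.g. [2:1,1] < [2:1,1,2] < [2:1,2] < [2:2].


Σ has 5 primitive collections:

  • {3,5}:  v_{3} + v_{5} = 0  so sig = [2:]
  • {1,2}:  v_{1} + v_{2} = v_{5}  so sig = [2:1]
  • {1,5}:  v_{1} + v_{5} = v_{4}  so sig = [2:1]
  • {3,4}:  v_{3} + v_{4} = v_{1}  so sig = [2:1]
  • {2,4}:  v_{2} + v_{4} = 2·v_{5}  so sig = [2:2]

so the primitive-relation signature multiset is
    |P|=2: 5 collections, coeffs (), (1), (1), (1), (2)


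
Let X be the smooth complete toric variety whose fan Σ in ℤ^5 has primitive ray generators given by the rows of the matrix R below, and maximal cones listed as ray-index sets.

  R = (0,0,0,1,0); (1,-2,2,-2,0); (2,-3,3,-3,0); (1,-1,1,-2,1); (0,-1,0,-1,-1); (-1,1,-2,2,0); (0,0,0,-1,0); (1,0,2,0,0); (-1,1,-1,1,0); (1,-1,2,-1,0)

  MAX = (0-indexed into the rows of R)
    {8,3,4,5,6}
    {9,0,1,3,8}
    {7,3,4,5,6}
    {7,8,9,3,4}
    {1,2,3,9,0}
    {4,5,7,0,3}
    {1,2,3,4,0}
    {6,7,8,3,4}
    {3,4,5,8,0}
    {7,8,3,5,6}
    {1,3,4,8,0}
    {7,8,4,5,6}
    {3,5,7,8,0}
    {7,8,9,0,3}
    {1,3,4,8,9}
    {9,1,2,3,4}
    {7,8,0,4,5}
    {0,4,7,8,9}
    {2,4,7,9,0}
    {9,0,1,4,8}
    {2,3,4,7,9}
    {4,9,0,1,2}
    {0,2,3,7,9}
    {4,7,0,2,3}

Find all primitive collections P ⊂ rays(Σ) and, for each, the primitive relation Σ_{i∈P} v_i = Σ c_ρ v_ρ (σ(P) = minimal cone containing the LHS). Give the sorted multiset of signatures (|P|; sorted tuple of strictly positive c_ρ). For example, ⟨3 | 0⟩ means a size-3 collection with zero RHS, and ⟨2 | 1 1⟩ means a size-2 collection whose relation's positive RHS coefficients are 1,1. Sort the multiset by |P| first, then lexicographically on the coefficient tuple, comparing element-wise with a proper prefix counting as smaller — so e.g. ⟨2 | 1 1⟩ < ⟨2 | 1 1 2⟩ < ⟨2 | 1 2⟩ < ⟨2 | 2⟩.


|primitive collections| = 12. Relations:

  {0,6}:  v_{0} + v_{6} = 0 — sig = ⟨2 | 0⟩
  {2,8}:  v_{2} + v_{8} = v_{1} — sig = ⟨2 | 1⟩
  {5,9}:  v_{5} + v_{9} = v_{0} — sig = ⟨2 | 1⟩
  {2,6}:  v_{2} + v_{6} = v_{3} + v_{4} + v_{9} — sig = ⟨2 | 1 1 1⟩
  {1,6}:  v_{1} + v_{6} = v_{3} + v_{4} + v_{8} + v_{9} — sig = ⟨2 | 1 1 1 1⟩
  {6,9}:  v_{6} + v_{9} = v_{3} + v_{4} + v_{7} + v_{8} — sig = ⟨2 | 1 1 1 1⟩
  {1,5}:  v_{1} + v_{5} = 2·v_{0} + v_{3} + v_{4} + v_{8} — sig = ⟨2 | 1 1 1 2⟩
  {2,5}:  v_{2} + v_{5} = 2·v_{0} + v_{3} + v_{4} — sig = ⟨2 | 1 1 2⟩
  {1,7}:  v_{1} + v_{7} = 2·v_{9} — sig = ⟨2 | 2⟩
  {0,3,4,9}:  v_{0} + v_{3} + v_{4} + v_{9} = v_{2} — sig = ⟨4 | 1⟩
  {3,4,5,7,8}:  v_{3} + v_{4} + v_{5} + v_{7} + v_{8} = 0 — sig = ⟨5 | 0⟩
  {0,3,4,7,8}:  v_{0} + v_{3} + v_{4} + v_{7} + v_{8} = v_{9} — sig = ⟨5 | 1⟩

so the primitive-relation signature multiset is
    ⟨2 | 0⟩
    ⟨2 | 1⟩
    ⟨2 | 1⟩
    ⟨2 | 1 1 1⟩
    ⟨2 | 1 1 1 1⟩
    ⟨2 | 1 1 1 1⟩
    ⟨2 | 1 1 1 2⟩
    ⟨2 | 1 1 2⟩
    ⟨2 | 2⟩
    ⟨4 | 1⟩
    ⟨5 | 0⟩
    ⟨5 | 1⟩


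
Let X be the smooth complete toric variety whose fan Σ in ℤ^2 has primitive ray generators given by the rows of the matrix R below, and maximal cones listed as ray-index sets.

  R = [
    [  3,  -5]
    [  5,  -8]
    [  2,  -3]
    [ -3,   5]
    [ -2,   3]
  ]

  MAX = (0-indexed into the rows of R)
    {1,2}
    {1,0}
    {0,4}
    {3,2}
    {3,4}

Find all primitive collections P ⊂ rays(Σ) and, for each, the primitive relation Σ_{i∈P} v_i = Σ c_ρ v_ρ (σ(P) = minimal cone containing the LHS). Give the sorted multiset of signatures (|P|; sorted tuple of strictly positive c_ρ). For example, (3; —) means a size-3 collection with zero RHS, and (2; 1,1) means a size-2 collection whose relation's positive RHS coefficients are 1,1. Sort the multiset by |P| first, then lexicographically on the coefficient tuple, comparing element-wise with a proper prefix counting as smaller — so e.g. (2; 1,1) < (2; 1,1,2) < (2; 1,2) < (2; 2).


5 collections generate NE(X_Σ); each relation:

  {0,3}:  v_{0} + v_{3} = 0  so sig = (2; —)
  {2,4}:  v_{2} + v_{4} = 0  so sig = (2; —)
  {0,2}:  v_{0} + v_{2} = v_{1}  so sig = (2; 1)
  {1,3}:  v_{1} + v_{3} = v_{2}  so sig = (2; 1)
  {1,4}:  v_{1} + v_{4} = v_{0}  so sig = (2; 1)

Hence PRS(X_Σ) =
    |P|=2: 5 collections, coeffs (), (), (1), (1), (1)


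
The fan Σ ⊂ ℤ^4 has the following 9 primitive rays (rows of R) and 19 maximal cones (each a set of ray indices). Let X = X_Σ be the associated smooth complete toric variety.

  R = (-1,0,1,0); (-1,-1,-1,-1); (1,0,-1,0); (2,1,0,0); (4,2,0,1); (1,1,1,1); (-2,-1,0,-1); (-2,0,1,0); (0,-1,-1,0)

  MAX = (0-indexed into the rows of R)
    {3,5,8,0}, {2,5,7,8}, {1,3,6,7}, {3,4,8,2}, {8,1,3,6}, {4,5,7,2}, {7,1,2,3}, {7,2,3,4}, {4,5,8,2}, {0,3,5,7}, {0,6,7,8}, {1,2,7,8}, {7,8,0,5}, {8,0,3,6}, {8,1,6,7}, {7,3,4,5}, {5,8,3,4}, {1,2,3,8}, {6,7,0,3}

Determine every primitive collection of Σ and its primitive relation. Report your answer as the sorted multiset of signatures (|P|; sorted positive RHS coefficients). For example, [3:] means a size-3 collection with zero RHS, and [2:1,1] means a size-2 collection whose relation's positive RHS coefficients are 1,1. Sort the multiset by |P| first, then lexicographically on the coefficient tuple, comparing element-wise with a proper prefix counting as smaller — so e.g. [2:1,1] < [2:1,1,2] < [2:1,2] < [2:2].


11 minimal non-faces of Δ(Σ) (on 9 rays):

  {0,2}:  v_{0} + v_{2} = 0  ⟹  sig = [2:]
  {1,5}:  v_{1} + v_{5} = 0  ⟹  sig = [2:]
  {0,1}:  v_{0} + v_{1} = v_{6}  ⟹  sig = [2:1]
  {2,6}:  v_{2} + v_{6} = v_{1}  ⟹  sig = [2:1]
  {4,6}:  v_{4} + v_{6} = v_{3}  ⟹  sig = [2:1]
  {5,6}:  v_{5} + v_{6} = v_{0}  ⟹  sig = [2:1]
  {0,4}:  v_{0} + v_{4} = v_{3} + v_{5}  ⟹  sig = [2:1,1]
  {1,4}:  v_{1} + v_{4} = v_{2} + v_{3}  ⟹  sig = [2:1,1]
  {3,7,8}:  v_{3} + v_{7} + v_{8} = 0  ⟹  sig = [3:]
  {2,3,5}:  v_{2} + v_{3} + v_{5} = v_{4}  ⟹  sig = [3:1]
  {4,7,8}:  v_{4} + v_{7} + v_{8} = v_{2} + v_{5}  ⟹  sig = [3:1,1]

Sorted signature multiset PRS(X):
{ [2:] ×2,  [2:1] ×4,  [2:1,1] ×2,  [3:],  [3:1],  [3:1,1] }


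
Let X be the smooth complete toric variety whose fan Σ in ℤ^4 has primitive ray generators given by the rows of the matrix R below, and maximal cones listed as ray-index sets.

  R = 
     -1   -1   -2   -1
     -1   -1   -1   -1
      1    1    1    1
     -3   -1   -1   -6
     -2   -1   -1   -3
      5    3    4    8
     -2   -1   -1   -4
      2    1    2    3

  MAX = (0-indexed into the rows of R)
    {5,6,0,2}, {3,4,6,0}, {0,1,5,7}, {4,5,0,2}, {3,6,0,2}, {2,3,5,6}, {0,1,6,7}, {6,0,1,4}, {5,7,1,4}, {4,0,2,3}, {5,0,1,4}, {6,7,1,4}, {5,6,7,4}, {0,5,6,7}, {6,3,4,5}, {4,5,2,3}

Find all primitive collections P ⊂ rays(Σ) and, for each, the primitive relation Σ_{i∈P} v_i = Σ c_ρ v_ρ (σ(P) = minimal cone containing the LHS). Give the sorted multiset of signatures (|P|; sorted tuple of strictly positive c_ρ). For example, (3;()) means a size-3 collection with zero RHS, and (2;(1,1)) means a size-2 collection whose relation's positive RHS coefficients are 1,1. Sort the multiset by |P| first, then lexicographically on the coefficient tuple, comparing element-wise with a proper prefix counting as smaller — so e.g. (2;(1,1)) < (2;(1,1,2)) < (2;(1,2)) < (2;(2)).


Δ(Σ) — 8 vertices, 9 min non-faces:

  {1,2}:  v_{1} + v_{2} = 0  ⟹  sig = (2;())
  {1,3}:  v_{1} + v_{3} = v_{4} + v_{6}  ⟹  sig = (2;(1,1))
  {2,7}:  v_{2} + v_{7} = v_{5} + v_{6}  ⟹  sig = (2;(1,1))
  {3,7}:  v_{3} + v_{7} = v_{4} + v_{5} + 2·v_{6}  ⟹  sig = (2;(1,1,2))
  {0,3,5}:  v_{0} + v_{3} + v_{5} = v_{2}  ⟹  sig = (3;(1))
  {0,4,7}:  v_{0} + v_{4} + v_{7} = v_{1}  ⟹  sig = (3;(1))
  {1,5,6}:  v_{1} + v_{5} + v_{6} = v_{7}  ⟹  sig = (3;(1))
  {2,4,6}:  v_{2} + v_{4} + v_{6} = v_{3}  ⟹  sig = (3;(1))
  {0,4,5,6}:  v_{0} + v_{4} + v_{5} + v_{6} = 0  ⟹  sig = (4;())

so the primitive-relation signature multiset is
    |P|=2: 4 collections, coeffs (), (1,1), (1,1), (1,1,2)
    |P|=3: 4 collections, coeffs (1), (1), (1), (1)
    |P|=4: 1 collection, coeffs ()


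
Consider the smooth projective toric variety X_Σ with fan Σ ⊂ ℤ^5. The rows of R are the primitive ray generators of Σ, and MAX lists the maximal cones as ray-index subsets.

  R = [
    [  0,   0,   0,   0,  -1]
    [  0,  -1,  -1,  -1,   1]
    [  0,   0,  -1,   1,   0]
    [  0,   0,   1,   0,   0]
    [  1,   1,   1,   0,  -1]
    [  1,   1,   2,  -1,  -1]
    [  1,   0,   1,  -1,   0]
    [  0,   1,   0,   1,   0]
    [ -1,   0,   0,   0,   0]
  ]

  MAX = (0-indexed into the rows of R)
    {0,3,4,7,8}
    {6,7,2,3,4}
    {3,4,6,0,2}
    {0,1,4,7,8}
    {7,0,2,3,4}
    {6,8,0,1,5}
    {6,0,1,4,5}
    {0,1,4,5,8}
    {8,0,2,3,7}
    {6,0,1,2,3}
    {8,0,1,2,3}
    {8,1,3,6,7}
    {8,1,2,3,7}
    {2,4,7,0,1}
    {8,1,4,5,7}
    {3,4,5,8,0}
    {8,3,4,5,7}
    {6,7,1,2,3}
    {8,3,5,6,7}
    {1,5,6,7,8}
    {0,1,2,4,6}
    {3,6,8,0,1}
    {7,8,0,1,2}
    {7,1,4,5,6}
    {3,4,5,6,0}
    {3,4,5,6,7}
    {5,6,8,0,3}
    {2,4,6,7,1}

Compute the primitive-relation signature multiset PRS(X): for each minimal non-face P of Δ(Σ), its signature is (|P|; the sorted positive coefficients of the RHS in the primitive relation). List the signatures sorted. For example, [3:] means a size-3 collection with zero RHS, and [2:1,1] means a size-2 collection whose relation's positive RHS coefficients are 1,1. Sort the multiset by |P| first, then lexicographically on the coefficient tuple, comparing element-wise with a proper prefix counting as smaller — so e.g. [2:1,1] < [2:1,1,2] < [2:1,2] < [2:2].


9 minimal non-faces of Δ(Σ) (on 9 rays):

  P={2,5}:  v_{2} + v_{5} = v_{4} — sig = [2:1]
  P={2,6,8}:  v_{2} + v_{6} + v_{8} = 0 — sig = [3:]
  P={0,6,7}:  v_{0} + v_{6} + v_{7} = v_{4} — sig = [3:1]
  P={1,3,4}:  v_{1} + v_{3} + v_{4} = v_{6} — sig = [3:1]
  P={4,6,8}:  v_{4} + v_{6} + v_{8} = v_{5} — sig = [3:1]
  P={2,4,8}:  v_{2} + v_{4} + v_{8} = v_{0} + v_{7} — sig = [3:1,1]
  P={0,5,7}:  v_{0} + v_{5} + v_{7} = 2·v_{4} + v_{8} — sig = [3:1,2]
  P={1,3,5}:  v_{1} + v_{3} + v_{5} = 2·v_{6} + v_{8} — sig = [3:1,2]
  P={0,1,3,7}:  v_{0} + v_{1} + v_{3} + v_{7} = 0 — sig = [4:]

Sorted signature multiset PRS(X):
{ [2:1],  [3:],  [3:1] ×3,  [3:1,1],  [3:1,2] ×2,  [4:] }


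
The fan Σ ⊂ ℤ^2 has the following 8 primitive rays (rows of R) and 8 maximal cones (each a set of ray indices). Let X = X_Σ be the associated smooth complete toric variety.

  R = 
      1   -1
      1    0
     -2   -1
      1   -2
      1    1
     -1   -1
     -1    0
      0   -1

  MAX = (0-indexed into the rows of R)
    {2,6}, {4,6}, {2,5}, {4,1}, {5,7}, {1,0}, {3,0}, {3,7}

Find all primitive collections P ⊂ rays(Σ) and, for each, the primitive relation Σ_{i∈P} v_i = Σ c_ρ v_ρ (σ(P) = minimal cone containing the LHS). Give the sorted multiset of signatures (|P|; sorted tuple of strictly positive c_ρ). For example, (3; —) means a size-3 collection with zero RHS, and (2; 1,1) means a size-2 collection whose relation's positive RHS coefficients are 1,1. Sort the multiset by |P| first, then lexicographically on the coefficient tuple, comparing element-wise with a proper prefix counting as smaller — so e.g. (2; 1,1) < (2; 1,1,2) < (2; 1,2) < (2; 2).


20 minimal non-faces of Δ(Σ) (on 8 rays):

  • {1,6}:  v_{1} + v_{6} = 0  ⟹  sig = (2; —)
  • {4,5}:  v_{4} + v_{5} = 0  ⟹  sig = (2; —)
  • {0,6}:  v_{0} + v_{6} = v_{7}  ⟹  sig = (2; 1)
  • {0,7}:  v_{0} + v_{7} = v_{3}  ⟹  sig = (2; 1)
  • {1,2}:  v_{1} + v_{2} = v_{5}  ⟹  sig = (2; 1)
  • {1,5}:  v_{1} + v_{5} = v_{7}  ⟹  sig = (2; 1)
  • {1,7}:  v_{1} + v_{7} = v_{0}  ⟹  sig = (2; 1)
  • {2,4}:  v_{2} + v_{4} = v_{6}  ⟹  sig = (2; 1)
  • {4,7}:  v_{4} + v_{7} = v_{1}  ⟹  sig = (2; 1)
  • {5,6}:  v_{5} + v_{6} = v_{2}  ⟹  sig = (2; 1)
  • {6,7}:  v_{6} + v_{7} = v_{5}  ⟹  sig = (2; 1)
  • {0,2}:  v_{0} + v_{2} = v_{5} + v_{7}  ⟹  sig = (2; 1,1)
  • {3,4}:  v_{3} + v_{4} = v_{0} + v_{1}  ⟹  sig = (2; 1,1)
  • {2,3}:  v_{2} + v_{3} = v_{5} + 2·v_{7}  ⟹  sig = (2; 1,2)
  • {0,4}:  v_{0} + v_{4} = 2·v_{1}  ⟹  sig = (2; 2)
  • {0,5}:  v_{0} + v_{5} = 2·v_{7}  ⟹  sig = (2; 2)
  • {1,3}:  v_{1} + v_{3} = 2·v_{0}  ⟹  sig = (2; 2)
  • {2,7}:  v_{2} + v_{7} = 2·v_{5}  ⟹  sig = (2; 2)
  • {3,6}:  v_{3} + v_{6} = 2·v_{7}  ⟹  sig = (2; 2)
  • {3,5}:  v_{3} + v_{5} = 3·v_{7}  ⟹  sig = (2; 3)

Sorted signature multiset PRS(X):
{ (2; —) ×2,  (2; 1) ×9,  (2; 1,1) ×2,  (2; 1,2),  (2; 2) ×5,  (2; 3) }


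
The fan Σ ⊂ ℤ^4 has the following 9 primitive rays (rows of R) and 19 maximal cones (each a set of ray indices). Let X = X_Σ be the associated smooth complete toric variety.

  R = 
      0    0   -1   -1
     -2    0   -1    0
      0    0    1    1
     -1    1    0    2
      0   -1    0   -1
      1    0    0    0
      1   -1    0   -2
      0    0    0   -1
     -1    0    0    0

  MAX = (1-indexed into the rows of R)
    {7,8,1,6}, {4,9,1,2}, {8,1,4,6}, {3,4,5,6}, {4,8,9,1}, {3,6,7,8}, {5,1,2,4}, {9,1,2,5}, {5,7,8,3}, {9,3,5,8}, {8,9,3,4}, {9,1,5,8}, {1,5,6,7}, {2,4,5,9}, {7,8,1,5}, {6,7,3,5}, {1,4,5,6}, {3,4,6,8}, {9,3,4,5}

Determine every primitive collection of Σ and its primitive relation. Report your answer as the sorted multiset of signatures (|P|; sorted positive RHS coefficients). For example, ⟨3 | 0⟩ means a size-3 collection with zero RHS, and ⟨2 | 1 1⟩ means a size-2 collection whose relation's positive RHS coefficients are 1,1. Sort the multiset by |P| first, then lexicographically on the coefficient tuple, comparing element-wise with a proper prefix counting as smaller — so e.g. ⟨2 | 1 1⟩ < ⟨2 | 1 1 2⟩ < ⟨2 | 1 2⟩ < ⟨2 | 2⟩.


Σ has 11 primitive collections:

  {1,3}:  v_{1} + v_{3} = 0  →  sig = ⟨2 | 0⟩
  {4,7}:  v_{4} + v_{7} = 0  →  sig = ⟨2 | 0⟩
  {6,9}:  v_{6} + v_{9} = 0  →  sig = ⟨2 | 0⟩
  {7,9}:  v_{7} + v_{9} = v_{5} + v_{8}  →  sig = ⟨2 | 1 1⟩
  {2,3}:  v_{2} + v_{3} = v_{4} + v_{5} + v_{9}  →  sig = ⟨2 | 1 1 1⟩
  {2,6}:  v_{2} + v_{6} = v_{1} + v_{4} + v_{5}  →  sig = ⟨2 | 1 1 1⟩
  {2,7}:  v_{2} + v_{7} = v_{1} + v_{5} + v_{9}  →  sig = ⟨2 | 1 1 1⟩
  {2,8}:  v_{2} + v_{8} = v_{1} + 2·v_{9}  →  sig = ⟨2 | 1 2⟩
  {4,5,8}:  v_{4} + v_{5} + v_{8} = v_{9}  →  sig = ⟨3 | 1⟩
  {5,6,8}:  v_{5} + v_{6} + v_{8} = v_{7}  →  sig = ⟨3 | 1⟩
  {1,4,5,9}:  v_{1} + v_{4} + v_{5} + v_{9} = v_{2}  →  sig = ⟨4 | 1⟩

Signatures (|P|; sorted positive RHS coefficients), sorted:
[⟨2 | 0⟩, ⟨2 | 0⟩, ⟨2 | 0⟩, ⟨2 | 1 1⟩, ⟨2 | 1 1 1⟩, ⟨2 | 1 1 1⟩, ⟨2 | 1 1 1⟩, ⟨2 | 1 2⟩, ⟨3 | 1⟩, ⟨3 | 1⟩, ⟨4 | 1⟩]


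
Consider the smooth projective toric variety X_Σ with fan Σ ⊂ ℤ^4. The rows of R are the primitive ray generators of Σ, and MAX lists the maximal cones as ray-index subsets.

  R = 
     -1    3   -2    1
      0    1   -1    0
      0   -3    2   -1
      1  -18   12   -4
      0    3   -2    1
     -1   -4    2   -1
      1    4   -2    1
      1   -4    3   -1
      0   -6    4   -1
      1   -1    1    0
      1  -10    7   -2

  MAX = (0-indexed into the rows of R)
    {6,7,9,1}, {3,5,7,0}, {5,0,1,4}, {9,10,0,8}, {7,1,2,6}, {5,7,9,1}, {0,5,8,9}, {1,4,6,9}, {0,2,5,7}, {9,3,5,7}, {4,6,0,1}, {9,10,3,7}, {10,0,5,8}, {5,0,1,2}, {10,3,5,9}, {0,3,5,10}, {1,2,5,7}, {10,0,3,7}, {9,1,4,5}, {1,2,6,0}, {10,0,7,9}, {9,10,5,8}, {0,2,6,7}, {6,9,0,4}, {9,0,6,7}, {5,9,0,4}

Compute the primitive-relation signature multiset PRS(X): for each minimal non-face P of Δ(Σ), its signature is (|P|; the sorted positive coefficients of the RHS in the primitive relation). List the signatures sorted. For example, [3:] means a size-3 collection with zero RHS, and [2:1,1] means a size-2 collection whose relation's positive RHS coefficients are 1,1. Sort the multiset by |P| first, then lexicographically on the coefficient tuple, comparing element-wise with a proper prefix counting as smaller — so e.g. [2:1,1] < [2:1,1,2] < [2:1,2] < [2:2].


24 collections generate NE(X_Σ); each relation:

  P={2,4}:  v_{2} + v_{4} = 0 ; sig = [2:]
  P={5,6}:  v_{5} + v_{6} = 0 ; sig = [2:]
  P={2,9}:  v_{2} + v_{9} = v_{7} ; sig = [2:1]
  P={4,7}:  v_{4} + v_{7} = v_{9} ; sig = [2:1]
  P={7,8}:  v_{7} + v_{8} = v_{10} ; sig = [2:1]
  P={1,8}:  v_{1} + v_{8} = v_{5} + v_{9} ; sig = [2:1,1]
  P={3,6}:  v_{3} + v_{6} = v_{7} + v_{10} ; sig = [2:1,1]
  P={4,10}:  v_{4} + v_{10} = v_{8} + v_{9} ; sig = [2:1,1]
  P={1,10}:  v_{1} + v_{10} = v_{5} + v_{7} + v_{9} ; sig = [2:1,1,1]
  P={3,4}:  v_{3} + v_{4} = v_{5} + v_{9} + v_{10} ; sig = [2:1,1,1]
  P={6,8}:  v_{6} + v_{8} = v_{0} + v_{7} + v_{9} ; sig = [2:1,1,1]
  P={2,8}:  v_{2} + v_{8} = v_{0} + v_{5} + 2·v_{7} ; sig = [2:1,1,2]
  P={4,8}:  v_{4} + v_{8} = v_{0} + v_{5} + 2·v_{9} ; sig = [2:1,1,2]
  P={6,10}:  v_{6} + v_{10} = v_{0} + 2·v_{7} + v_{9} ; sig = [2:1,1,2]
  P={2,10}:  v_{2} + v_{10} = v_{0} + v_{5} + 3·v_{7} ; sig = [2:1,1,3]
  P={3,8}:  v_{3} + v_{8} = v_{5} + 2·v_{10} ; sig = [2:1,2]
  P={1,3}:  v_{1} + v_{3} = 2·v_{5} + 2·v_{7} + v_{9} ; sig = [2:1,2,2]
  P={2,3}:  v_{2} + v_{3} = v_{0} + 2·v_{5} + 4·v_{7} ; sig = [2:1,2,4]
  P={0,1,7}:  v_{0} + v_{1} + v_{7} = 0 ; sig = [3:]
  P={0,1,9}:  v_{0} + v_{1} + v_{9} = v_{4} ; sig = [3:1]
  P={5,7,10}:  v_{5} + v_{7} + v_{10} = v_{3} ; sig = [3:1]
  P={0,3,9}:  v_{0} + v_{3} + v_{9} = v_{8} + v_{10} ; sig = [3:1,1]
  P={0,5,7,9}:  v_{0} + v_{5} + v_{7} + v_{9} = v_{8} ; sig = [4:1]
  P={0,5,9,10}:  v_{0} + v_{5} + v_{9} + v_{10} = 2·v_{8} ; sig = [4:2]

Signatures (|P|; sorted positive RHS coefficients), sorted:
    [2:]
    [2:]
    [2:1]
    [2:1]
    [2:1]
    [2:1,1]
    [2:1,1]
    [2:1,1]
    [2:1,1,1]
    [2:1,1,1]
    [2:1,1,1]
    [2:1,1,2]
    [2:1,1,2]
    [2:1,1,2]
    [2:1,1,3]
    [2:1,2]
    [2:1,2,2]
    [2:1,2,4]
    [3:]
    [3:1]
    [3:1]
    [3:1,1]
    [4:1]
    [4:2]
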